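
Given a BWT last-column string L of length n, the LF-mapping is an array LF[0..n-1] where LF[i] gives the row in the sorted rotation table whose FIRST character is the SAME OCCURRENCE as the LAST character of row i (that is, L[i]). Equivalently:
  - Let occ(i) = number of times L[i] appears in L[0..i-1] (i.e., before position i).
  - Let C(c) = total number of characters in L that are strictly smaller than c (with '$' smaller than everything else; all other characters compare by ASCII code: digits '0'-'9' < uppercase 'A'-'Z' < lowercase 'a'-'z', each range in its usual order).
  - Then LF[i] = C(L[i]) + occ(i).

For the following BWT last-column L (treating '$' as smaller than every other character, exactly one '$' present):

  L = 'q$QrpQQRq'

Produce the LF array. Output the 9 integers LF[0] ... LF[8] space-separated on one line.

Char counts: '$':1, 'Q':3, 'R':1, 'p':1, 'q':2, 'r':1
C (first-col start): C('$')=0, C('Q')=1, C('R')=4, C('p')=5, C('q')=6, C('r')=8
L[0]='q': occ=0, LF[0]=C('q')+0=6+0=6
L[1]='$': occ=0, LF[1]=C('$')+0=0+0=0
L[2]='Q': occ=0, LF[2]=C('Q')+0=1+0=1
L[3]='r': occ=0, LF[3]=C('r')+0=8+0=8
L[4]='p': occ=0, LF[4]=C('p')+0=5+0=5
L[5]='Q': occ=1, LF[5]=C('Q')+1=1+1=2
L[6]='Q': occ=2, LF[6]=C('Q')+2=1+2=3
L[7]='R': occ=0, LF[7]=C('R')+0=4+0=4
L[8]='q': occ=1, LF[8]=C('q')+1=6+1=7

Answer: 6 0 1 8 5 2 3 4 7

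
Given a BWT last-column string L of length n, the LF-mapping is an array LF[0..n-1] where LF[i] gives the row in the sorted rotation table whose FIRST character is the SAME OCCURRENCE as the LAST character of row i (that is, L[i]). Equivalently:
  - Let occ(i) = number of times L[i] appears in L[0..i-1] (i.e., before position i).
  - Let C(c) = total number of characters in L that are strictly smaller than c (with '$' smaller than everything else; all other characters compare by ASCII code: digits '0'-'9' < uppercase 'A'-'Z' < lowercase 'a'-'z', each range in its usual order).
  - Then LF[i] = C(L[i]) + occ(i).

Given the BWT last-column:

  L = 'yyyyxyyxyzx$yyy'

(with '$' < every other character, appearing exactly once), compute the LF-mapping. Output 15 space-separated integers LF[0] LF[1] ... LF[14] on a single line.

Char counts: '$':1, 'x':3, 'y':10, 'z':1
C (first-col start): C('$')=0, C('x')=1, C('y')=4, C('z')=14
L[0]='y': occ=0, LF[0]=C('y')+0=4+0=4
L[1]='y': occ=1, LF[1]=C('y')+1=4+1=5
L[2]='y': occ=2, LF[2]=C('y')+2=4+2=6
L[3]='y': occ=3, LF[3]=C('y')+3=4+3=7
L[4]='x': occ=0, LF[4]=C('x')+0=1+0=1
L[5]='y': occ=4, LF[5]=C('y')+4=4+4=8
L[6]='y': occ=5, LF[6]=C('y')+5=4+5=9
L[7]='x': occ=1, LF[7]=C('x')+1=1+1=2
L[8]='y': occ=6, LF[8]=C('y')+6=4+6=10
L[9]='z': occ=0, LF[9]=C('z')+0=14+0=14
L[10]='x': occ=2, LF[10]=C('x')+2=1+2=3
L[11]='$': occ=0, LF[11]=C('$')+0=0+0=0
L[12]='y': occ=7, LF[12]=C('y')+7=4+7=11
L[13]='y': occ=8, LF[13]=C('y')+8=4+8=12
L[14]='y': occ=9, LF[14]=C('y')+9=4+9=13

Answer: 4 5 6 7 1 8 9 2 10 14 3 0 11 12 13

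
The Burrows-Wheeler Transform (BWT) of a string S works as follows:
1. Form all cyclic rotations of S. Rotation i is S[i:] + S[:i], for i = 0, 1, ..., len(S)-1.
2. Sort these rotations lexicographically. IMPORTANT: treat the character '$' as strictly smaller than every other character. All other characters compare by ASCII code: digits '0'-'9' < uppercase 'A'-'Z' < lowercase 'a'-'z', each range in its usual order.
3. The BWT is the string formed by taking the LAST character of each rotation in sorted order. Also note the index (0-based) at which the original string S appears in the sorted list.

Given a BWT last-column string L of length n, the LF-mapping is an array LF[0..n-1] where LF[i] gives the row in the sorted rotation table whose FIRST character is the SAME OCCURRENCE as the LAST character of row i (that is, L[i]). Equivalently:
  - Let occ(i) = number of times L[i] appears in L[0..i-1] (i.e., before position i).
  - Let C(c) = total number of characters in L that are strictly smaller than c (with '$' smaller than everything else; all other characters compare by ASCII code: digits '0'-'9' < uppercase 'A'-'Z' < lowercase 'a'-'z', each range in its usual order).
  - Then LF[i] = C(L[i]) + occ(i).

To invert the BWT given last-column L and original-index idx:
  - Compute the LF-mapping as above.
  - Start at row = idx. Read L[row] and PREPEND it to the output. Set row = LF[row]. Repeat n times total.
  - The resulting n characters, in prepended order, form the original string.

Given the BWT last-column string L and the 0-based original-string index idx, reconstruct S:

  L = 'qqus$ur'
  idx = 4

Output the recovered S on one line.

LF mapping: 1 2 5 4 0 6 3
Walk LF starting at row 4, prepending L[row]:
  step 1: row=4, L[4]='$', prepend. Next row=LF[4]=0
  step 2: row=0, L[0]='q', prepend. Next row=LF[0]=1
  step 3: row=1, L[1]='q', prepend. Next row=LF[1]=2
  step 4: row=2, L[2]='u', prepend. Next row=LF[2]=5
  step 5: row=5, L[5]='u', prepend. Next row=LF[5]=6
  step 6: row=6, L[6]='r', prepend. Next row=LF[6]=3
  step 7: row=3, L[3]='s', prepend. Next row=LF[3]=4
Reversed output: sruuqq$

Answer: sruuqq$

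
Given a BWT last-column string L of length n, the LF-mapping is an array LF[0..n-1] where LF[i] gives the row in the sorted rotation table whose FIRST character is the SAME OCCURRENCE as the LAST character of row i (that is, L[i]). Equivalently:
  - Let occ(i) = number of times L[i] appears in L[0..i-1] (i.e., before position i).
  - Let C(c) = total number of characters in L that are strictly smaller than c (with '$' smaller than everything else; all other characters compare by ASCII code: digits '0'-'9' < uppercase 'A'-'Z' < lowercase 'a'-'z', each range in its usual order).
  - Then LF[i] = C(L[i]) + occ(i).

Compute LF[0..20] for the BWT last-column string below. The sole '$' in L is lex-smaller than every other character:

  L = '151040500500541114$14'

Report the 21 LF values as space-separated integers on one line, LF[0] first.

Char counts: '$':1, '0':6, '1':6, '4':4, '5':4
C (first-col start): C('$')=0, C('0')=1, C('1')=7, C('4')=13, C('5')=17
L[0]='1': occ=0, LF[0]=C('1')+0=7+0=7
L[1]='5': occ=0, LF[1]=C('5')+0=17+0=17
L[2]='1': occ=1, LF[2]=C('1')+1=7+1=8
L[3]='0': occ=0, LF[3]=C('0')+0=1+0=1
L[4]='4': occ=0, LF[4]=C('4')+0=13+0=13
L[5]='0': occ=1, LF[5]=C('0')+1=1+1=2
L[6]='5': occ=1, LF[6]=C('5')+1=17+1=18
L[7]='0': occ=2, LF[7]=C('0')+2=1+2=3
L[8]='0': occ=3, LF[8]=C('0')+3=1+3=4
L[9]='5': occ=2, LF[9]=C('5')+2=17+2=19
L[10]='0': occ=4, LF[10]=C('0')+4=1+4=5
L[11]='0': occ=5, LF[11]=C('0')+5=1+5=6
L[12]='5': occ=3, LF[12]=C('5')+3=17+3=20
L[13]='4': occ=1, LF[13]=C('4')+1=13+1=14
L[14]='1': occ=2, LF[14]=C('1')+2=7+2=9
L[15]='1': occ=3, LF[15]=C('1')+3=7+3=10
L[16]='1': occ=4, LF[16]=C('1')+4=7+4=11
L[17]='4': occ=2, LF[17]=C('4')+2=13+2=15
L[18]='$': occ=0, LF[18]=C('$')+0=0+0=0
L[19]='1': occ=5, LF[19]=C('1')+5=7+5=12
L[20]='4': occ=3, LF[20]=C('4')+3=13+3=16

Answer: 7 17 8 1 13 2 18 3 4 19 5 6 20 14 9 10 11 15 0 12 16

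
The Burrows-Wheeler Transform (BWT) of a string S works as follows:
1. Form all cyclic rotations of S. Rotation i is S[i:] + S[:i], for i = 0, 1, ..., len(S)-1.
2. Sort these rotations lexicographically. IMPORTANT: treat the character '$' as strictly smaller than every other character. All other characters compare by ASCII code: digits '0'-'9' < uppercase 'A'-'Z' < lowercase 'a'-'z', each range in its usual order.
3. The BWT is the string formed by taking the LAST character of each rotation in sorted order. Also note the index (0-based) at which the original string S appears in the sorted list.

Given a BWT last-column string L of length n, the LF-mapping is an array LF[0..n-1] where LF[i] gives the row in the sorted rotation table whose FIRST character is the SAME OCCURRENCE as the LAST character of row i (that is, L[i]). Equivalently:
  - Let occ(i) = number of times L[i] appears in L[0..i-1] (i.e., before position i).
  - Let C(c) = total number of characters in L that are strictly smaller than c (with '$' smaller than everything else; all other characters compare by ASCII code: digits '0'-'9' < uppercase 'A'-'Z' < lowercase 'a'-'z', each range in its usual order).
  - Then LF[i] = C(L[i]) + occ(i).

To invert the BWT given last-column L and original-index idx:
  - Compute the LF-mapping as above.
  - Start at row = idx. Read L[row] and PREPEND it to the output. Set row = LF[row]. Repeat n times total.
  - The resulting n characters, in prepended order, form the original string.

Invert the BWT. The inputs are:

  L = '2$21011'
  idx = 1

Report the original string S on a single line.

Answer: 012112$

Derivation:
LF mapping: 5 0 6 2 1 3 4
Walk LF starting at row 1, prepending L[row]:
  step 1: row=1, L[1]='$', prepend. Next row=LF[1]=0
  step 2: row=0, L[0]='2', prepend. Next row=LF[0]=5
  step 3: row=5, L[5]='1', prepend. Next row=LF[5]=3
  step 4: row=3, L[3]='1', prepend. Next row=LF[3]=2
  step 5: row=2, L[2]='2', prepend. Next row=LF[2]=6
  step 6: row=6, L[6]='1', prepend. Next row=LF[6]=4
  step 7: row=4, L[4]='0', prepend. Next row=LF[4]=1
Reversed output: 012112$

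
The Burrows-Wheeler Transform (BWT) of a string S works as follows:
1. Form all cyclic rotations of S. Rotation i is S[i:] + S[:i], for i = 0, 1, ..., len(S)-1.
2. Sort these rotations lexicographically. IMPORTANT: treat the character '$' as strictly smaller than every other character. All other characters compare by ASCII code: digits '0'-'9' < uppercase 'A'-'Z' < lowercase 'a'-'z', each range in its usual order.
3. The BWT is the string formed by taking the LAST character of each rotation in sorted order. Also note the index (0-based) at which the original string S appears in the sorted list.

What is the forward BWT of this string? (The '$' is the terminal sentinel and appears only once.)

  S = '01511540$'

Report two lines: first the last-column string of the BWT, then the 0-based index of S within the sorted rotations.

Answer: 04$501511
2

Derivation:
All 9 rotations (rotation i = S[i:]+S[:i]):
  rot[0] = 01511540$
  rot[1] = 1511540$0
  rot[2] = 511540$01
  rot[3] = 11540$015
  rot[4] = 1540$0151
  rot[5] = 540$01511
  rot[6] = 40$015115
  rot[7] = 0$0151154
  rot[8] = $01511540
Sorted (with $ < everything):
  sorted[0] = $01511540  (last char: '0')
  sorted[1] = 0$0151154  (last char: '4')
  sorted[2] = 01511540$  (last char: '$')
  sorted[3] = 11540$015  (last char: '5')
  sorted[4] = 1511540$0  (last char: '0')
  sorted[5] = 1540$0151  (last char: '1')
  sorted[6] = 40$015115  (last char: '5')
  sorted[7] = 511540$01  (last char: '1')
  sorted[8] = 540$01511  (last char: '1')
Last column: 04$501511
Original string S is at sorted index 2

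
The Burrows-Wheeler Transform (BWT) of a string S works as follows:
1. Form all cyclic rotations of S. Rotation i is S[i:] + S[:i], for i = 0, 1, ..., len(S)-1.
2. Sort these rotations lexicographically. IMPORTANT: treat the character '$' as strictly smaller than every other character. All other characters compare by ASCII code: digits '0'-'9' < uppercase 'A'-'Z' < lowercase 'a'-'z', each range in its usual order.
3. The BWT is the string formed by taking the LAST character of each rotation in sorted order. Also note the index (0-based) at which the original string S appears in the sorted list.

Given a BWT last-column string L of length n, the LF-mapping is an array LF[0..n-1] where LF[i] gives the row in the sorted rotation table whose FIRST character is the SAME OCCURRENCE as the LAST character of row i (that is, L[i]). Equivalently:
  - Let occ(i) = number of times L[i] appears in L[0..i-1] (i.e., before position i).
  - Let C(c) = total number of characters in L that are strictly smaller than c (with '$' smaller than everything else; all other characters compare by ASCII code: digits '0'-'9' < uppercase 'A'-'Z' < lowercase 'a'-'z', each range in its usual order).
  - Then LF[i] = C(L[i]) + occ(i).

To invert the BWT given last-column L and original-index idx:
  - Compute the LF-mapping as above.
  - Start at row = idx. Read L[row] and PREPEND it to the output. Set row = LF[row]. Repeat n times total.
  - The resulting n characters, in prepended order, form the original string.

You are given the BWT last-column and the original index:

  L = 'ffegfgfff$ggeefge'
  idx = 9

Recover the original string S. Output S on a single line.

Answer: ffeggfgfffeegegf$

Derivation:
LF mapping: 5 6 1 12 7 13 8 9 10 0 14 15 2 3 11 16 4
Walk LF starting at row 9, prepending L[row]:
  step 1: row=9, L[9]='$', prepend. Next row=LF[9]=0
  step 2: row=0, L[0]='f', prepend. Next row=LF[0]=5
  step 3: row=5, L[5]='g', prepend. Next row=LF[5]=13
  step 4: row=13, L[13]='e', prepend. Next row=LF[13]=3
  step 5: row=3, L[3]='g', prepend. Next row=LF[3]=12
  step 6: row=12, L[12]='e', prepend. Next row=LF[12]=2
  step 7: row=2, L[2]='e', prepend. Next row=LF[2]=1
  step 8: row=1, L[1]='f', prepend. Next row=LF[1]=6
  step 9: row=6, L[6]='f', prepend. Next row=LF[6]=8
  step 10: row=8, L[8]='f', prepend. Next row=LF[8]=10
  step 11: row=10, L[10]='g', prepend. Next row=LF[10]=14
  step 12: row=14, L[14]='f', prepend. Next row=LF[14]=11
  step 13: row=11, L[11]='g', prepend. Next row=LF[11]=15
  step 14: row=15, L[15]='g', prepend. Next row=LF[15]=16
  step 15: row=16, L[16]='e', prepend. Next row=LF[16]=4
  step 16: row=4, L[4]='f', prepend. Next row=LF[4]=7
  step 17: row=7, L[7]='f', prepend. Next row=LF[7]=9
Reversed output: ffeggfgfffeegegf$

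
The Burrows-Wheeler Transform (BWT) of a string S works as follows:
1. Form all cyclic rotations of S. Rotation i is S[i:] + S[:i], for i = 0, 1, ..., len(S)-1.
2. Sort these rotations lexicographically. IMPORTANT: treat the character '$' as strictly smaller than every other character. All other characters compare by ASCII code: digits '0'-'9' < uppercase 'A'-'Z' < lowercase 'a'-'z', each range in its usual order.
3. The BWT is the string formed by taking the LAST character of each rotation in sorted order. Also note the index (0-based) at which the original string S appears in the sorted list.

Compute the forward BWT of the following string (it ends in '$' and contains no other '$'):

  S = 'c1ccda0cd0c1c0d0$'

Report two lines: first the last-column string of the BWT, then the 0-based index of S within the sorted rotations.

Answer: 0ddacccd10$10c0cc
10

Derivation:
All 17 rotations (rotation i = S[i:]+S[:i]):
  rot[0] = c1ccda0cd0c1c0d0$
  rot[1] = 1ccda0cd0c1c0d0$c
  rot[2] = ccda0cd0c1c0d0$c1
  rot[3] = cda0cd0c1c0d0$c1c
  rot[4] = da0cd0c1c0d0$c1cc
  rot[5] = a0cd0c1c0d0$c1ccd
  rot[6] = 0cd0c1c0d0$c1ccda
  rot[7] = cd0c1c0d0$c1ccda0
  rot[8] = d0c1c0d0$c1ccda0c
  rot[9] = 0c1c0d0$c1ccda0cd
  rot[10] = c1c0d0$c1ccda0cd0
  rot[11] = 1c0d0$c1ccda0cd0c
  rot[12] = c0d0$c1ccda0cd0c1
  rot[13] = 0d0$c1ccda0cd0c1c
  rot[14] = d0$c1ccda0cd0c1c0
  rot[15] = 0$c1ccda0cd0c1c0d
  rot[16] = $c1ccda0cd0c1c0d0
Sorted (with $ < everything):
  sorted[0] = $c1ccda0cd0c1c0d0  (last char: '0')
  sorted[1] = 0$c1ccda0cd0c1c0d  (last char: 'd')
  sorted[2] = 0c1c0d0$c1ccda0cd  (last char: 'd')
  sorted[3] = 0cd0c1c0d0$c1ccda  (last char: 'a')
  sorted[4] = 0d0$c1ccda0cd0c1c  (last char: 'c')
  sorted[5] = 1c0d0$c1ccda0cd0c  (last char: 'c')
  sorted[6] = 1ccda0cd0c1c0d0$c  (last char: 'c')
  sorted[7] = a0cd0c1c0d0$c1ccd  (last char: 'd')
  sorted[8] = c0d0$c1ccda0cd0c1  (last char: '1')
  sorted[9] = c1c0d0$c1ccda0cd0  (last char: '0')
  sorted[10] = c1ccda0cd0c1c0d0$  (last char: '$')
  sorted[11] = ccda0cd0c1c0d0$c1  (last char: '1')
  sorted[12] = cd0c1c0d0$c1ccda0  (last char: '0')
  sorted[13] = cda0cd0c1c0d0$c1c  (last char: 'c')
  sorted[14] = d0$c1ccda0cd0c1c0  (last char: '0')
  sorted[15] = d0c1c0d0$c1ccda0c  (last char: 'c')
  sorted[16] = da0cd0c1c0d0$c1cc  (last char: 'c')
Last column: 0ddacccd10$10c0cc
Original string S is at sorted index 10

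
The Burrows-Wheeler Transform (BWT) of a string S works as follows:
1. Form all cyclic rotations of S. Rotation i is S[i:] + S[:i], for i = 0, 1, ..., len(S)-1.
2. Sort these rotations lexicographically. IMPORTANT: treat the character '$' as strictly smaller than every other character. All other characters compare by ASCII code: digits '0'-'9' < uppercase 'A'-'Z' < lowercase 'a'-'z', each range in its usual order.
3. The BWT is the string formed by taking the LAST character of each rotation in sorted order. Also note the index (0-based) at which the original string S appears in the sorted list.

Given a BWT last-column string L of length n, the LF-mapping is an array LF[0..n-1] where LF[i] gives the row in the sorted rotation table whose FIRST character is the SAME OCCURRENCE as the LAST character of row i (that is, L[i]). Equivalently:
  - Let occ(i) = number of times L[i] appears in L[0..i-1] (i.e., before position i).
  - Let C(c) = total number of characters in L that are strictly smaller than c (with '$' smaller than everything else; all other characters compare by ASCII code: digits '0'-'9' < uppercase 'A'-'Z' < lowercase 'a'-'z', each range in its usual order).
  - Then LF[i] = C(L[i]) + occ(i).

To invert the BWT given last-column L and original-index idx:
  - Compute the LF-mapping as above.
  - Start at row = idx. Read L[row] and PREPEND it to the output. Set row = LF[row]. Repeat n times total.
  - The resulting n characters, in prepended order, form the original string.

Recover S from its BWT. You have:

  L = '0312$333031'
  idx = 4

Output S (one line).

LF mapping: 1 6 3 5 0 7 8 9 2 10 4
Walk LF starting at row 4, prepending L[row]:
  step 1: row=4, L[4]='$', prepend. Next row=LF[4]=0
  step 2: row=0, L[0]='0', prepend. Next row=LF[0]=1
  step 3: row=1, L[1]='3', prepend. Next row=LF[1]=6
  step 4: row=6, L[6]='3', prepend. Next row=LF[6]=8
  step 5: row=8, L[8]='0', prepend. Next row=LF[8]=2
  step 6: row=2, L[2]='1', prepend. Next row=LF[2]=3
  step 7: row=3, L[3]='2', prepend. Next row=LF[3]=5
  step 8: row=5, L[5]='3', prepend. Next row=LF[5]=7
  step 9: row=7, L[7]='3', prepend. Next row=LF[7]=9
  step 10: row=9, L[9]='3', prepend. Next row=LF[9]=10
  step 11: row=10, L[10]='1', prepend. Next row=LF[10]=4
Reversed output: 1333210330$

Answer: 1333210330$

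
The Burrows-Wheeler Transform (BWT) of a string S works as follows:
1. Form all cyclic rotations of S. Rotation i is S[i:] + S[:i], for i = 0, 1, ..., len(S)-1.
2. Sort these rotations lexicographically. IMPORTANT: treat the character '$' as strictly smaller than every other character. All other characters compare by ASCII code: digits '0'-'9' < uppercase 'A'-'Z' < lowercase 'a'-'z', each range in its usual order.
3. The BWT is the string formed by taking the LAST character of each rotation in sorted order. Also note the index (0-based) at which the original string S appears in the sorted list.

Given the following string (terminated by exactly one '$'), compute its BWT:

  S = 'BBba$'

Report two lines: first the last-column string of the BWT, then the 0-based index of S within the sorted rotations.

All 5 rotations (rotation i = S[i:]+S[:i]):
  rot[0] = BBba$
  rot[1] = Bba$B
  rot[2] = ba$BB
  rot[3] = a$BBb
  rot[4] = $BBba
Sorted (with $ < everything):
  sorted[0] = $BBba  (last char: 'a')
  sorted[1] = BBba$  (last char: '$')
  sorted[2] = Bba$B  (last char: 'B')
  sorted[3] = a$BBb  (last char: 'b')
  sorted[4] = ba$BB  (last char: 'B')
Last column: a$BbB
Original string S is at sorted index 1

Answer: a$BbB
1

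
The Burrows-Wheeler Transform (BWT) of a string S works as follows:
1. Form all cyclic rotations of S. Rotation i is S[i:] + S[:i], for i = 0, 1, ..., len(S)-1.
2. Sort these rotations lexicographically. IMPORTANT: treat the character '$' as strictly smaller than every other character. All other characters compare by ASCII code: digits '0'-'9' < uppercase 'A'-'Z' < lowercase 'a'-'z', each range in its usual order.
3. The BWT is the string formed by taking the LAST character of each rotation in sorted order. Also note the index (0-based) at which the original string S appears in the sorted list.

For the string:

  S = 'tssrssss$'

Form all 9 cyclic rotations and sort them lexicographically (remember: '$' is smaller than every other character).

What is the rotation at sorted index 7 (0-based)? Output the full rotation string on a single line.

Answer: ssss$tssr

Derivation:
All 9 rotations (rotation i = S[i:]+S[:i]):
  rot[0] = tssrssss$
  rot[1] = ssrssss$t
  rot[2] = srssss$ts
  rot[3] = rssss$tss
  rot[4] = ssss$tssr
  rot[5] = sss$tssrs
  rot[6] = ss$tssrss
  rot[7] = s$tssrsss
  rot[8] = $tssrssss
Sorted (with $ < everything):
  sorted[0] = $tssrssss
  sorted[1] = rssss$tss
  sorted[2] = s$tssrsss
  sorted[3] = srssss$ts
  sorted[4] = ss$tssrss
  sorted[5] = ssrssss$t
  sorted[6] = sss$tssrs
  sorted[7] = ssss$tssr
  sorted[8] = tssrssss$
sorted[7] = ssss$tssr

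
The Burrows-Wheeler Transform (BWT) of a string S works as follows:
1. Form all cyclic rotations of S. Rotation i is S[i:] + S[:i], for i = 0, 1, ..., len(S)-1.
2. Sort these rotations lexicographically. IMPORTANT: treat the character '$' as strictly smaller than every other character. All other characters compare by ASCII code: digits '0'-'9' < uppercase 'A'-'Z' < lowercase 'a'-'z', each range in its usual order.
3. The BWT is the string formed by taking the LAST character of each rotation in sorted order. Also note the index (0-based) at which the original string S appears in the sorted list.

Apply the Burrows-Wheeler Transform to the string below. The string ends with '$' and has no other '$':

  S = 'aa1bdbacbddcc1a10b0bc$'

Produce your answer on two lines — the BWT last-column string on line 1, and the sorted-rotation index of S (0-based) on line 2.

Answer: c1baca1a$b0d01cbcadbdb
8

Derivation:
All 22 rotations (rotation i = S[i:]+S[:i]):
  rot[0] = aa1bdbacbddcc1a10b0bc$
  rot[1] = a1bdbacbddcc1a10b0bc$a
  rot[2] = 1bdbacbddcc1a10b0bc$aa
  rot[3] = bdbacbddcc1a10b0bc$aa1
  rot[4] = dbacbddcc1a10b0bc$aa1b
  rot[5] = bacbddcc1a10b0bc$aa1bd
  rot[6] = acbddcc1a10b0bc$aa1bdb
  rot[7] = cbddcc1a10b0bc$aa1bdba
  rot[8] = bddcc1a10b0bc$aa1bdbac
  rot[9] = ddcc1a10b0bc$aa1bdbacb
  rot[10] = dcc1a10b0bc$aa1bdbacbd
  rot[11] = cc1a10b0bc$aa1bdbacbdd
  rot[12] = c1a10b0bc$aa1bdbacbddc
  rot[13] = 1a10b0bc$aa1bdbacbddcc
  rot[14] = a10b0bc$aa1bdbacbddcc1
  rot[15] = 10b0bc$aa1bdbacbddcc1a
  rot[16] = 0b0bc$aa1bdbacbddcc1a1
  rot[17] = b0bc$aa1bdbacbddcc1a10
  rot[18] = 0bc$aa1bdbacbddcc1a10b
  rot[19] = bc$aa1bdbacbddcc1a10b0
  rot[20] = c$aa1bdbacbddcc1a10b0b
  rot[21] = $aa1bdbacbddcc1a10b0bc
Sorted (with $ < everything):
  sorted[0] = $aa1bdbacbddcc1a10b0bc  (last char: 'c')
  sorted[1] = 0b0bc$aa1bdbacbddcc1a1  (last char: '1')
  sorted[2] = 0bc$aa1bdbacbddcc1a10b  (last char: 'b')
  sorted[3] = 10b0bc$aa1bdbacbddcc1a  (last char: 'a')
  sorted[4] = 1a10b0bc$aa1bdbacbddcc  (last char: 'c')
  sorted[5] = 1bdbacbddcc1a10b0bc$aa  (last char: 'a')
  sorted[6] = a10b0bc$aa1bdbacbddcc1  (last char: '1')
  sorted[7] = a1bdbacbddcc1a10b0bc$a  (last char: 'a')
  sorted[8] = aa1bdbacbddcc1a10b0bc$  (last char: '$')
  sorted[9] = acbddcc1a10b0bc$aa1bdb  (last char: 'b')
  sorted[10] = b0bc$aa1bdbacbddcc1a10  (last char: '0')
  sorted[11] = bacbddcc1a10b0bc$aa1bd  (last char: 'd')
  sorted[12] = bc$aa1bdbacbddcc1a10b0  (last char: '0')
  sorted[13] = bdbacbddcc1a10b0bc$aa1  (last char: '1')
  sorted[14] = bddcc1a10b0bc$aa1bdbac  (last char: 'c')
  sorted[15] = c$aa1bdbacbddcc1a10b0b  (last char: 'b')
  sorted[16] = c1a10b0bc$aa1bdbacbddc  (last char: 'c')
  sorted[17] = cbddcc1a10b0bc$aa1bdba  (last char: 'a')
  sorted[18] = cc1a10b0bc$aa1bdbacbdd  (last char: 'd')
  sorted[19] = dbacbddcc1a10b0bc$aa1b  (last char: 'b')
  sorted[20] = dcc1a10b0bc$aa1bdbacbd  (last char: 'd')
  sorted[21] = ddcc1a10b0bc$aa1bdbacb  (last char: 'b')
Last column: c1baca1a$b0d01cbcadbdb
Original string S is at sorted index 8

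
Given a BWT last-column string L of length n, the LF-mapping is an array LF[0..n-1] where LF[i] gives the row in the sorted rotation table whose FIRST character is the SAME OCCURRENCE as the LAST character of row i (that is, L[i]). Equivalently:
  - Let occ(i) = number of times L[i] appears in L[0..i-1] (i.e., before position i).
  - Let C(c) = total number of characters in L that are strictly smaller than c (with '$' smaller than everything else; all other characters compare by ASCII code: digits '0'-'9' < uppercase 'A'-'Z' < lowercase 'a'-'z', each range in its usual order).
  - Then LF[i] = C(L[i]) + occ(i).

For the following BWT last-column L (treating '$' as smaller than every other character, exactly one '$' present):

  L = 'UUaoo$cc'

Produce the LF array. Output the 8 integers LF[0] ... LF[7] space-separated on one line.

Char counts: '$':1, 'U':2, 'a':1, 'c':2, 'o':2
C (first-col start): C('$')=0, C('U')=1, C('a')=3, C('c')=4, C('o')=6
L[0]='U': occ=0, LF[0]=C('U')+0=1+0=1
L[1]='U': occ=1, LF[1]=C('U')+1=1+1=2
L[2]='a': occ=0, LF[2]=C('a')+0=3+0=3
L[3]='o': occ=0, LF[3]=C('o')+0=6+0=6
L[4]='o': occ=1, LF[4]=C('o')+1=6+1=7
L[5]='$': occ=0, LF[5]=C('$')+0=0+0=0
L[6]='c': occ=0, LF[6]=C('c')+0=4+0=4
L[7]='c': occ=1, LF[7]=C('c')+1=4+1=5

Answer: 1 2 3 6 7 0 4 5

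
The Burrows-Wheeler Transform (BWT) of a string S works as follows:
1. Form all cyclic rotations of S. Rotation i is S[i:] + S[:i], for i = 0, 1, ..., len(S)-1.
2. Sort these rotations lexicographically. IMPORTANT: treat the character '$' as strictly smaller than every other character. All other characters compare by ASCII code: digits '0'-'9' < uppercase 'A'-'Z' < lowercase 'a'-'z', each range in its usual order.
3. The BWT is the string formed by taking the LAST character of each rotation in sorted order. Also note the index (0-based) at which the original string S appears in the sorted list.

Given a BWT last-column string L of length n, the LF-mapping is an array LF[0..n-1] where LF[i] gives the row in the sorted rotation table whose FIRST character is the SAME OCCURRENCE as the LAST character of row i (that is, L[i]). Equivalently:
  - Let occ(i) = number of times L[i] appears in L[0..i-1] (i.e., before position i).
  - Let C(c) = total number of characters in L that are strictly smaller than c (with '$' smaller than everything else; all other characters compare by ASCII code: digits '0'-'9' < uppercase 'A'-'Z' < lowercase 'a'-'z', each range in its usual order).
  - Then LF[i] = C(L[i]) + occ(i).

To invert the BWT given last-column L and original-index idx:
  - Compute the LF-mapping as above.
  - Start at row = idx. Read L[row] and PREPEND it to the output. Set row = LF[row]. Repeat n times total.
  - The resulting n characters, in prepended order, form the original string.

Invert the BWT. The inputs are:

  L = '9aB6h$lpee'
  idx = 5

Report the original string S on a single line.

LF mapping: 2 4 3 1 7 0 8 9 5 6
Walk LF starting at row 5, prepending L[row]:
  step 1: row=5, L[5]='$', prepend. Next row=LF[5]=0
  step 2: row=0, L[0]='9', prepend. Next row=LF[0]=2
  step 3: row=2, L[2]='B', prepend. Next row=LF[2]=3
  step 4: row=3, L[3]='6', prepend. Next row=LF[3]=1
  step 5: row=1, L[1]='a', prepend. Next row=LF[1]=4
  step 6: row=4, L[4]='h', prepend. Next row=LF[4]=7
  step 7: row=7, L[7]='p', prepend. Next row=LF[7]=9
  step 8: row=9, L[9]='e', prepend. Next row=LF[9]=6
  step 9: row=6, L[6]='l', prepend. Next row=LF[6]=8
  step 10: row=8, L[8]='e', prepend. Next row=LF[8]=5
Reversed output: elepha6B9$

Answer: elepha6B9$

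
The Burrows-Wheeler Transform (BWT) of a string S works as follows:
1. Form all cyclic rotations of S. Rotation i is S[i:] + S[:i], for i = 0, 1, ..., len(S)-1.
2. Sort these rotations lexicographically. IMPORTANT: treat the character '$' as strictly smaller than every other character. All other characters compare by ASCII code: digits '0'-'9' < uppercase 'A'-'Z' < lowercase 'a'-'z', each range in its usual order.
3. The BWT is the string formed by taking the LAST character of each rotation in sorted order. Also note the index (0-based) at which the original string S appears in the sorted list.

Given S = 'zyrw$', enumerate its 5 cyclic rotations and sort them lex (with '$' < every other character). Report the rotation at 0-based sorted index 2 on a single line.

Answer: w$zyr

Derivation:
All 5 rotations (rotation i = S[i:]+S[:i]):
  rot[0] = zyrw$
  rot[1] = yrw$z
  rot[2] = rw$zy
  rot[3] = w$zyr
  rot[4] = $zyrw
Sorted (with $ < everything):
  sorted[0] = $zyrw
  sorted[1] = rw$zy
  sorted[2] = w$zyr
  sorted[3] = yrw$z
  sorted[4] = zyrw$
sorted[2] = w$zyr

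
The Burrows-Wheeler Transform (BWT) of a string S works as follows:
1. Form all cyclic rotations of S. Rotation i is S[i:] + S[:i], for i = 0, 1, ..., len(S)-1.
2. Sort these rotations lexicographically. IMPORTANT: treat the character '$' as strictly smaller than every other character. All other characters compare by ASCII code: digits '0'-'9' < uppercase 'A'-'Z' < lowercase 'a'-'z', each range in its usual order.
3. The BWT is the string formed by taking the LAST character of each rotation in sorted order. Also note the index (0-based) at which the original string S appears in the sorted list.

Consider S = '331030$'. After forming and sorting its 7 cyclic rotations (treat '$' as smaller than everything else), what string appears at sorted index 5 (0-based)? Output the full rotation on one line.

Answer: 31030$3

Derivation:
All 7 rotations (rotation i = S[i:]+S[:i]):
  rot[0] = 331030$
  rot[1] = 31030$3
  rot[2] = 1030$33
  rot[3] = 030$331
  rot[4] = 30$3310
  rot[5] = 0$33103
  rot[6] = $331030
Sorted (with $ < everything):
  sorted[0] = $331030
  sorted[1] = 0$33103
  sorted[2] = 030$331
  sorted[3] = 1030$33
  sorted[4] = 30$3310
  sorted[5] = 31030$3
  sorted[6] = 331030$
sorted[5] = 31030$3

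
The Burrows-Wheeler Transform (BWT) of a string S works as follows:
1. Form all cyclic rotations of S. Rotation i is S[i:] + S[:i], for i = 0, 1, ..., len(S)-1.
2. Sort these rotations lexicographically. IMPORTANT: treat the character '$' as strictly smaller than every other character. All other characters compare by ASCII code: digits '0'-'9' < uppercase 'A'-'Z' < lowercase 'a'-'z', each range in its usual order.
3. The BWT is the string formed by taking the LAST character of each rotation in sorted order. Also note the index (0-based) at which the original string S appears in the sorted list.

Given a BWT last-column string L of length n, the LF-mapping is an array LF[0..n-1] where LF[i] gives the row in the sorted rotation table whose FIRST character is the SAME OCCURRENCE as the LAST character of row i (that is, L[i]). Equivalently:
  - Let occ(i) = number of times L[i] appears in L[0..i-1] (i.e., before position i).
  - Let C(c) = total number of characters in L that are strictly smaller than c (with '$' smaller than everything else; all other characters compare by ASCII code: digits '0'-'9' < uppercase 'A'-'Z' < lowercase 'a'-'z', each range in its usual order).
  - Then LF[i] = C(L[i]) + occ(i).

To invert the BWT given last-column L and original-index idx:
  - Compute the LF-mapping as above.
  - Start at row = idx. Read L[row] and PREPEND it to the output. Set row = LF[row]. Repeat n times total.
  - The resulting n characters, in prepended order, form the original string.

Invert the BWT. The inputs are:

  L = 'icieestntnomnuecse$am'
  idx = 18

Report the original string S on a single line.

Answer: tennesseecommunicati$

Derivation:
LF mapping: 8 2 9 4 5 16 18 12 19 13 15 10 14 20 6 3 17 7 0 1 11
Walk LF starting at row 18, prepending L[row]:
  step 1: row=18, L[18]='$', prepend. Next row=LF[18]=0
  step 2: row=0, L[0]='i', prepend. Next row=LF[0]=8
  step 3: row=8, L[8]='t', prepend. Next row=LF[8]=19
  step 4: row=19, L[19]='a', prepend. Next row=LF[19]=1
  step 5: row=1, L[1]='c', prepend. Next row=LF[1]=2
  step 6: row=2, L[2]='i', prepend. Next row=LF[2]=9
  step 7: row=9, L[9]='n', prepend. Next row=LF[9]=13
  step 8: row=13, L[13]='u', prepend. Next row=LF[13]=20
  step 9: row=20, L[20]='m', prepend. Next row=LF[20]=11
  step 10: row=11, L[11]='m', prepend. Next row=LF[11]=10
  step 11: row=10, L[10]='o', prepend. Next row=LF[10]=15
  step 12: row=15, L[15]='c', prepend. Next row=LF[15]=3
  step 13: row=3, L[3]='e', prepend. Next row=LF[3]=4
  step 14: row=4, L[4]='e', prepend. Next row=LF[4]=5
  step 15: row=5, L[5]='s', prepend. Next row=LF[5]=16
  step 16: row=16, L[16]='s', prepend. Next row=LF[16]=17
  step 17: row=17, L[17]='e', prepend. Next row=LF[17]=7
  step 18: row=7, L[7]='n', prepend. Next row=LF[7]=12
  step 19: row=12, L[12]='n', prepend. Next row=LF[12]=14
  step 20: row=14, L[14]='e', prepend. Next row=LF[14]=6
  step 21: row=6, L[6]='t', prepend. Next row=LF[6]=18
Reversed output: tennesseecommunicati$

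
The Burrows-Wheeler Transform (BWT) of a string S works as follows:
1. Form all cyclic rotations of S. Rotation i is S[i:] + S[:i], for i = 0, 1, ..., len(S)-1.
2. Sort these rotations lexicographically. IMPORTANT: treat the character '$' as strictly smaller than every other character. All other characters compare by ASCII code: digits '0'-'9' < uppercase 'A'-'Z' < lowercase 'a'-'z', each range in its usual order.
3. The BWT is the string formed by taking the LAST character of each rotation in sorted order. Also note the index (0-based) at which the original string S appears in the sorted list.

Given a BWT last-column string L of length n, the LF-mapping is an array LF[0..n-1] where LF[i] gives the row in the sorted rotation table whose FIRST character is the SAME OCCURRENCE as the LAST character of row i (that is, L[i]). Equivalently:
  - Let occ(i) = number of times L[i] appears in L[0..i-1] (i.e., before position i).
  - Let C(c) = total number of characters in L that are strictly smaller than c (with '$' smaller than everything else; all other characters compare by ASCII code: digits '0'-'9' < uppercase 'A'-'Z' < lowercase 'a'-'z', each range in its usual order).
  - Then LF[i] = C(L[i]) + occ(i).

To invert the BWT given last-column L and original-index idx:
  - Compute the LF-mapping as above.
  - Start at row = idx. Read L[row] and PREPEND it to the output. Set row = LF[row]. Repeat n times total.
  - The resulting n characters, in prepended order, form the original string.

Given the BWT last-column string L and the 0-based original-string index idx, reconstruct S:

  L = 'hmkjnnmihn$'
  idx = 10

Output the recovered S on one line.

LF mapping: 1 6 5 4 8 9 7 3 2 10 0
Walk LF starting at row 10, prepending L[row]:
  step 1: row=10, L[10]='$', prepend. Next row=LF[10]=0
  step 2: row=0, L[0]='h', prepend. Next row=LF[0]=1
  step 3: row=1, L[1]='m', prepend. Next row=LF[1]=6
  step 4: row=6, L[6]='m', prepend. Next row=LF[6]=7
  step 5: row=7, L[7]='i', prepend. Next row=LF[7]=3
  step 6: row=3, L[3]='j', prepend. Next row=LF[3]=4
  step 7: row=4, L[4]='n', prepend. Next row=LF[4]=8
  step 8: row=8, L[8]='h', prepend. Next row=LF[8]=2
  step 9: row=2, L[2]='k', prepend. Next row=LF[2]=5
  step 10: row=5, L[5]='n', prepend. Next row=LF[5]=9
  step 11: row=9, L[9]='n', prepend. Next row=LF[9]=10
Reversed output: nnkhnjimmh$

Answer: nnkhnjimmh$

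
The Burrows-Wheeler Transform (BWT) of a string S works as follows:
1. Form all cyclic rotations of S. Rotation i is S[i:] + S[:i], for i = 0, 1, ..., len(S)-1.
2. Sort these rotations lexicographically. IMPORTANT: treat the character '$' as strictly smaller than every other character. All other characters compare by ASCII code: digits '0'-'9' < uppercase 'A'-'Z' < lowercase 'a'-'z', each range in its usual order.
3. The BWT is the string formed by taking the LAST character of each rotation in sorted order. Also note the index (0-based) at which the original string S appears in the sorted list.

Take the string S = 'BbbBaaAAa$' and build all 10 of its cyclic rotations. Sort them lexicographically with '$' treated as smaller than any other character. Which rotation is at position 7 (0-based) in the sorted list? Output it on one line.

All 10 rotations (rotation i = S[i:]+S[:i]):
  rot[0] = BbbBaaAAa$
  rot[1] = bbBaaAAa$B
  rot[2] = bBaaAAa$Bb
  rot[3] = BaaAAa$Bbb
  rot[4] = aaAAa$BbbB
  rot[5] = aAAa$BbbBa
  rot[6] = AAa$BbbBaa
  rot[7] = Aa$BbbBaaA
  rot[8] = a$BbbBaaAA
  rot[9] = $BbbBaaAAa
Sorted (with $ < everything):
  sorted[0] = $BbbBaaAAa
  sorted[1] = AAa$BbbBaa
  sorted[2] = Aa$BbbBaaA
  sorted[3] = BaaAAa$Bbb
  sorted[4] = BbbBaaAAa$
  sorted[5] = a$BbbBaaAA
  sorted[6] = aAAa$BbbBa
  sorted[7] = aaAAa$BbbB
  sorted[8] = bBaaAAa$Bb
  sorted[9] = bbBaaAAa$B
sorted[7] = aaAAa$BbbB

Answer: aaAAa$BbbB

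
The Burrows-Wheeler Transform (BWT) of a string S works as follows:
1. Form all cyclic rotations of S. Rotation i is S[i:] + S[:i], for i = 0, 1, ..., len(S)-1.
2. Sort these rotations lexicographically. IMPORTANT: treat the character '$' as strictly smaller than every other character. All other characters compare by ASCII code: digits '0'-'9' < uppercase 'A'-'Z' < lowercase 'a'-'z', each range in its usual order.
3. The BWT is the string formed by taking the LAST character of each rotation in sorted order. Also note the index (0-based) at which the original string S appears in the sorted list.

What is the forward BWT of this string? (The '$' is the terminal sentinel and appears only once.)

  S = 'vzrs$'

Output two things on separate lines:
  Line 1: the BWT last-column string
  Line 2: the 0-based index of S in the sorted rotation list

Answer: szr$v
3

Derivation:
All 5 rotations (rotation i = S[i:]+S[:i]):
  rot[0] = vzrs$
  rot[1] = zrs$v
  rot[2] = rs$vz
  rot[3] = s$vzr
  rot[4] = $vzrs
Sorted (with $ < everything):
  sorted[0] = $vzrs  (last char: 's')
  sorted[1] = rs$vz  (last char: 'z')
  sorted[2] = s$vzr  (last char: 'r')
  sorted[3] = vzrs$  (last char: '$')
  sorted[4] = zrs$v  (last char: 'v')
Last column: szr$v
Original string S is at sorted index 3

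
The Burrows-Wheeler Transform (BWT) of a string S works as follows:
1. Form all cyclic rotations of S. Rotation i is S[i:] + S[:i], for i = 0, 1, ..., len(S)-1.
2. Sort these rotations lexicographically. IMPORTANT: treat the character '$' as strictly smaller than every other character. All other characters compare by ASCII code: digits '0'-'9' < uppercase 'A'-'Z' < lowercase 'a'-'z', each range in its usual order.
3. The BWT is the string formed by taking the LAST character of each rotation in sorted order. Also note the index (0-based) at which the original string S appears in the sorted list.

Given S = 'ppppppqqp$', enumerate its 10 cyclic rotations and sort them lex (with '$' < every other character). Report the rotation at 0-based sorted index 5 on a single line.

Answer: pppqqp$ppp

Derivation:
All 10 rotations (rotation i = S[i:]+S[:i]):
  rot[0] = ppppppqqp$
  rot[1] = pppppqqp$p
  rot[2] = ppppqqp$pp
  rot[3] = pppqqp$ppp
  rot[4] = ppqqp$pppp
  rot[5] = pqqp$ppppp
  rot[6] = qqp$pppppp
  rot[7] = qp$ppppppq
  rot[8] = p$ppppppqq
  rot[9] = $ppppppqqp
Sorted (with $ < everything):
  sorted[0] = $ppppppqqp
  sorted[1] = p$ppppppqq
  sorted[2] = ppppppqqp$
  sorted[3] = pppppqqp$p
  sorted[4] = ppppqqp$pp
  sorted[5] = pppqqp$ppp
  sorted[6] = ppqqp$pppp
  sorted[7] = pqqp$ppppp
  sorted[8] = qp$ppppppq
  sorted[9] = qqp$pppppp
sorted[5] = pppqqp$ppp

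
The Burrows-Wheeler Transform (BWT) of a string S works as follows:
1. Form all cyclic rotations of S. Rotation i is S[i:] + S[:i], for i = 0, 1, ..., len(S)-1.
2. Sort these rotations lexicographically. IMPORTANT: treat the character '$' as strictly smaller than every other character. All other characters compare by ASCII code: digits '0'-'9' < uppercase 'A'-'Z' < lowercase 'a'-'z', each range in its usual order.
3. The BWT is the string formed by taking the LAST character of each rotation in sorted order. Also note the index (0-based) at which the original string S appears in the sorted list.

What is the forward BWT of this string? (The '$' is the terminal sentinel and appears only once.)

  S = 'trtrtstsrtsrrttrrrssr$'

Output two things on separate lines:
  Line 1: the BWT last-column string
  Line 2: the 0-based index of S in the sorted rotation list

Answer: rstrsrtstrsttrtt$rrsrr
16

Derivation:
All 22 rotations (rotation i = S[i:]+S[:i]):
  rot[0] = trtrtstsrtsrrttrrrssr$
  rot[1] = rtrtstsrtsrrttrrrssr$t
  rot[2] = trtstsrtsrrttrrrssr$tr
  rot[3] = rtstsrtsrrttrrrssr$trt
  rot[4] = tstsrtsrrttrrrssr$trtr
  rot[5] = stsrtsrrttrrrssr$trtrt
  rot[6] = tsrtsrrttrrrssr$trtrts
  rot[7] = srtsrrttrrrssr$trtrtst
  rot[8] = rtsrrttrrrssr$trtrtsts
  rot[9] = tsrrttrrrssr$trtrtstsr
  rot[10] = srrttrrrssr$trtrtstsrt
  rot[11] = rrttrrrssr$trtrtstsrts
  rot[12] = rttrrrssr$trtrtstsrtsr
  rot[13] = ttrrrssr$trtrtstsrtsrr
  rot[14] = trrrssr$trtrtstsrtsrrt
  rot[15] = rrrssr$trtrtstsrtsrrtt
  rot[16] = rrssr$trtrtstsrtsrrttr
  rot[17] = rssr$trtrtstsrtsrrttrr
  rot[18] = ssr$trtrtstsrtsrrttrrr
  rot[19] = sr$trtrtstsrtsrrttrrrs
  rot[20] = r$trtrtstsrtsrrttrrrss
  rot[21] = $trtrtstsrtsrrttrrrssr
Sorted (with $ < everything):
  sorted[0] = $trtrtstsrtsrrttrrrssr  (last char: 'r')
  sorted[1] = r$trtrtstsrtsrrttrrrss  (last char: 's')
  sorted[2] = rrrssr$trtrtstsrtsrrtt  (last char: 't')
  sorted[3] = rrssr$trtrtstsrtsrrttr  (last char: 'r')
  sorted[4] = rrttrrrssr$trtrtstsrts  (last char: 's')
  sorted[5] = rssr$trtrtstsrtsrrttrr  (last char: 'r')
  sorted[6] = rtrtstsrtsrrttrrrssr$t  (last char: 't')
  sorted[7] = rtsrrttrrrssr$trtrtsts  (last char: 's')
  sorted[8] = rtstsrtsrrttrrrssr$trt  (last char: 't')
  sorted[9] = rttrrrssr$trtrtstsrtsr  (last char: 'r')
  sorted[10] = sr$trtrtstsrtsrrttrrrs  (last char: 's')
  sorted[11] = srrttrrrssr$trtrtstsrt  (last char: 't')
  sorted[12] = srtsrrttrrrssr$trtrtst  (last char: 't')
  sorted[13] = ssr$trtrtstsrtsrrttrrr  (last char: 'r')
  sorted[14] = stsrtsrrttrrrssr$trtrt  (last char: 't')
  sorted[15] = trrrssr$trtrtstsrtsrrt  (last char: 't')
  sorted[16] = trtrtstsrtsrrttrrrssr$  (last char: '$')
  sorted[17] = trtstsrtsrrttrrrssr$tr  (last char: 'r')
  sorted[18] = tsrrttrrrssr$trtrtstsr  (last char: 'r')
  sorted[19] = tsrtsrrttrrrssr$trtrts  (last char: 's')
  sorted[20] = tstsrtsrrttrrrssr$trtr  (last char: 'r')
  sorted[21] = ttrrrssr$trtrtstsrtsrr  (last char: 'r')
Last column: rstrsrtstrsttrtt$rrsrr
Original string S is at sorted index 16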